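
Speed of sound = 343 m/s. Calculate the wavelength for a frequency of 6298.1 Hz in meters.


Given values:
  c = 343 m/s, f = 6298.1 Hz
Formula: lambda = c / f
lambda = 343 / 6298.1
lambda = 0.0545

0.0545 m


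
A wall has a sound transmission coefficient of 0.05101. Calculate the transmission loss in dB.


Given values:
  tau = 0.05101
Formula: TL = 10 * log10(1 / tau)
Compute 1 / tau = 1 / 0.05101 = 19.604
Compute log10(19.604) = 1.292345
TL = 10 * 1.292345 = 12.92

12.92 dB


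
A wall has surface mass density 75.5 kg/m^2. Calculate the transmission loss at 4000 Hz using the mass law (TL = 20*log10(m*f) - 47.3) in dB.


Given values:
  m = 75.5 kg/m^2, f = 4000 Hz
Formula: TL = 20 * log10(m * f) - 47.3
Compute m * f = 75.5 * 4000 = 302000.0
Compute log10(302000.0) = 5.480007
Compute 20 * 5.480007 = 109.6001
TL = 109.6001 - 47.3 = 62.3

62.3 dB


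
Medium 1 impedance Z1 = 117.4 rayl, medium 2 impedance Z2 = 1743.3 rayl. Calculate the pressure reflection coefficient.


Given values:
  Z1 = 117.4 rayl, Z2 = 1743.3 rayl
Formula: R = (Z2 - Z1) / (Z2 + Z1)
Numerator: Z2 - Z1 = 1743.3 - 117.4 = 1625.9
Denominator: Z2 + Z1 = 1743.3 + 117.4 = 1860.7
R = 1625.9 / 1860.7 = 0.8738

0.8738


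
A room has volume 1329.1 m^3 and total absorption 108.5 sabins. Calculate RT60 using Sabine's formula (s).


Given values:
  V = 1329.1 m^3
  A = 108.5 sabins
Formula: RT60 = 0.161 * V / A
Numerator: 0.161 * 1329.1 = 213.9851
RT60 = 213.9851 / 108.5 = 1.972

1.972 s


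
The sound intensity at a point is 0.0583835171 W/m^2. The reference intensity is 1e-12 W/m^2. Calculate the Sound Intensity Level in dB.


Given values:
  I = 0.0583835171 W/m^2
  I_ref = 1e-12 W/m^2
Formula: SIL = 10 * log10(I / I_ref)
Compute ratio: I / I_ref = 58383517100
Compute log10: log10(58383517100) = 10.76629
Multiply: SIL = 10 * 10.76629 = 107.66

107.66 dB


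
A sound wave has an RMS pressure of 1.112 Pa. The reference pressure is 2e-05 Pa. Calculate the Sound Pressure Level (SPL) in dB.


Given values:
  p = 1.112 Pa
  p_ref = 2e-05 Pa
Formula: SPL = 20 * log10(p / p_ref)
Compute ratio: p / p_ref = 1.112 / 2e-05 = 55600
Compute log10: log10(55600) = 4.745075
Multiply: SPL = 20 * 4.745075 = 94.9

94.9 dB


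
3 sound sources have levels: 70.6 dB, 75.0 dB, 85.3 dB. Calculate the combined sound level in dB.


Formula: L_total = 10 * log10( sum(10^(Li/10)) )
  Source 1: 10^(70.6/10) = 11481536.215
  Source 2: 10^(75.0/10) = 31622776.6017
  Source 3: 10^(85.3/10) = 338844156.1392
Sum of linear values = 381948468.9559
L_total = 10 * log10(381948468.9559) = 85.82

85.82 dB


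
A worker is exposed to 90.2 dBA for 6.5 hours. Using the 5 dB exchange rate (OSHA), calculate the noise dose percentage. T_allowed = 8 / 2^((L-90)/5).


Given values:
  L = 90.2 dBA, T = 6.5 hours
Formula: T_allowed = 8 / 2^((L - 90) / 5)
Compute exponent: (90.2 - 90) / 5 = 0.04
Compute 2^(0.04) = 1.028114
T_allowed = 8 / 1.028114 = 7.781238 hours
Dose = (T / T_allowed) * 100
Dose = (6.5 / 7.781238) * 100 = 83.53

83.53 %


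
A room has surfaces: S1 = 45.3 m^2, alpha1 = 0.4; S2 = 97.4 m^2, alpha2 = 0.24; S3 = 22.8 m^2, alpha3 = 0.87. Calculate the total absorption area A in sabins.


Given surfaces:
  Surface 1: 45.3 * 0.4 = 18.12
  Surface 2: 97.4 * 0.24 = 23.376
  Surface 3: 22.8 * 0.87 = 19.836
Formula: A = sum(Si * alpha_i)
A = 18.12 + 23.376 + 19.836
A = 61.33

61.33 sabins


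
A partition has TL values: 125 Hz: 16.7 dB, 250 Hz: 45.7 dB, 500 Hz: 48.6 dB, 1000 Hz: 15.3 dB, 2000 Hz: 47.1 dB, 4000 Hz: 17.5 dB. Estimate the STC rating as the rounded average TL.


Given TL values at each frequency:
  125 Hz: 16.7 dB
  250 Hz: 45.7 dB
  500 Hz: 48.6 dB
  1000 Hz: 15.3 dB
  2000 Hz: 47.1 dB
  4000 Hz: 17.5 dB
Formula: STC ~ round(average of TL values)
Sum = 16.7 + 45.7 + 48.6 + 15.3 + 47.1 + 17.5 = 190.9
Average = 190.9 / 6 = 31.82
Rounded: 32

32


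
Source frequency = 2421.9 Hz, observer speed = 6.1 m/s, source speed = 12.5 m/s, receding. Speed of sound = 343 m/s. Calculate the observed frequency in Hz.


Given values:
  f_s = 2421.9 Hz, v_o = 6.1 m/s, v_s = 12.5 m/s
  Direction: receding
Formula: f_o = f_s * (c - v_o) / (c + v_s)
Numerator: c - v_o = 343 - 6.1 = 336.9
Denominator: c + v_s = 343 + 12.5 = 355.5
f_o = 2421.9 * 336.9 / 355.5 = 2295.18

2295.18 Hz


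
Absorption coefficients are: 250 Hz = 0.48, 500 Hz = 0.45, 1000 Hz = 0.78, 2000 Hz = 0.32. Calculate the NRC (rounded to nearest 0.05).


Given values:
  a_250 = 0.48, a_500 = 0.45
  a_1000 = 0.78, a_2000 = 0.32
Formula: NRC = (a250 + a500 + a1000 + a2000) / 4
Sum = 0.48 + 0.45 + 0.78 + 0.32 = 2.03
NRC = 2.03 / 4 = 0.5075
Rounded to nearest 0.05: 0.5

0.5


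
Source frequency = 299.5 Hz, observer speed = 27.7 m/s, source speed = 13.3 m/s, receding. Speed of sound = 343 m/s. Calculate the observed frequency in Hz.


Given values:
  f_s = 299.5 Hz, v_o = 27.7 m/s, v_s = 13.3 m/s
  Direction: receding
Formula: f_o = f_s * (c - v_o) / (c + v_s)
Numerator: c - v_o = 343 - 27.7 = 315.3
Denominator: c + v_s = 343 + 13.3 = 356.3
f_o = 299.5 * 315.3 / 356.3 = 265.04

265.04 Hz


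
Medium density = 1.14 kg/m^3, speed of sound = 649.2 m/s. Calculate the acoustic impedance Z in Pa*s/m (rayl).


Given values:
  rho = 1.14 kg/m^3
  c = 649.2 m/s
Formula: Z = rho * c
Z = 1.14 * 649.2
Z = 740.09

740.09 rayl


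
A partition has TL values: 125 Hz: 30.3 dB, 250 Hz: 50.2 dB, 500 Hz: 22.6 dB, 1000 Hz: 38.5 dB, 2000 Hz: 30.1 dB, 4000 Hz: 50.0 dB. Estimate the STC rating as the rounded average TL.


Given TL values at each frequency:
  125 Hz: 30.3 dB
  250 Hz: 50.2 dB
  500 Hz: 22.6 dB
  1000 Hz: 38.5 dB
  2000 Hz: 30.1 dB
  4000 Hz: 50.0 dB
Formula: STC ~ round(average of TL values)
Sum = 30.3 + 50.2 + 22.6 + 38.5 + 30.1 + 50.0 = 221.7
Average = 221.7 / 6 = 36.95
Rounded: 37

37


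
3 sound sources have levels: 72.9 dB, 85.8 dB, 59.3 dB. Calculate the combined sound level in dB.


Formula: L_total = 10 * log10( sum(10^(Li/10)) )
  Source 1: 10^(72.9/10) = 19498445.9976
  Source 2: 10^(85.8/10) = 380189396.3206
  Source 3: 10^(59.3/10) = 851138.0382
Sum of linear values = 400538980.3564
L_total = 10 * log10(400538980.3564) = 86.03

86.03 dB


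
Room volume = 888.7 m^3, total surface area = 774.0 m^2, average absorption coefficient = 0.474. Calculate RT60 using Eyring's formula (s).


Given values:
  V = 888.7 m^3, S = 774.0 m^2, alpha = 0.474
Formula: RT60 = 0.161 * V / (-S * ln(1 - alpha))
Compute ln(1 - 0.474) = ln(0.526) = -0.642454
Denominator: -774.0 * -0.642454 = 497.2594
Numerator: 0.161 * 888.7 = 143.0807
RT60 = 143.0807 / 497.2594 = 0.288

0.288 s


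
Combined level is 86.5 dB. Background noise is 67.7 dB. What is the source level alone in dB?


Given values:
  L_total = 86.5 dB, L_bg = 67.7 dB
Formula: L_source = 10 * log10(10^(L_total/10) - 10^(L_bg/10))
Convert to linear:
  10^(86.5/10) = 446683592.151
  10^(67.7/10) = 5888436.5536
Difference: 446683592.151 - 5888436.5536 = 440795155.5974
L_source = 10 * log10(440795155.5974) = 86.44

86.44 dB


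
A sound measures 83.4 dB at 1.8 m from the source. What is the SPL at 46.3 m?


Given values:
  SPL1 = 83.4 dB, r1 = 1.8 m, r2 = 46.3 m
Formula: SPL2 = SPL1 - 20 * log10(r2 / r1)
Compute ratio: r2 / r1 = 46.3 / 1.8 = 25.7222
Compute log10: log10(25.7222) = 1.410308
Compute drop: 20 * 1.410308 = 28.2062
SPL2 = 83.4 - 28.2062 = 55.19

55.19 dB


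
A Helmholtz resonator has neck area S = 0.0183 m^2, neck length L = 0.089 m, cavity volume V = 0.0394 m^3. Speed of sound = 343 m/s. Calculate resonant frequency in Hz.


Given values:
  S = 0.0183 m^2, L = 0.089 m, V = 0.0394 m^3, c = 343 m/s
Formula: f = (c / (2*pi)) * sqrt(S / (V * L))
Compute V * L = 0.0394 * 0.089 = 0.0035066
Compute S / (V * L) = 0.0183 / 0.0035066 = 5.2187
Compute sqrt(5.2187) = 2.284447
Compute c / (2*pi) = 343 / 6.283185 = 54.590148
f = 54.590148 * 2.284447 = 124.71

124.71 Hz


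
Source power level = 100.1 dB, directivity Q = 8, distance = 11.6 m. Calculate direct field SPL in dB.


Given values:
  Lw = 100.1 dB, Q = 8, r = 11.6 m
Formula: SPL = Lw + 10 * log10(Q / (4 * pi * r^2))
Compute 4 * pi * r^2 = 4 * pi * 11.6^2 = 1690.9308
Compute Q / denom = 8 / 1690.9308 = 0.00473112
Compute 10 * log10(0.00473112) = -23.2504
SPL = 100.1 + (-23.2504) = 76.85

76.85 dB


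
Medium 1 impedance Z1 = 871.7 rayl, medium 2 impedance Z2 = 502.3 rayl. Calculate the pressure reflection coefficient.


Given values:
  Z1 = 871.7 rayl, Z2 = 502.3 rayl
Formula: R = (Z2 - Z1) / (Z2 + Z1)
Numerator: Z2 - Z1 = 502.3 - 871.7 = -369.4
Denominator: Z2 + Z1 = 502.3 + 871.7 = 1374.0
R = -369.4 / 1374.0 = -0.2689

-0.2689


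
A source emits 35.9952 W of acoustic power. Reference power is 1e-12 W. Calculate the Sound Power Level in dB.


Given values:
  W = 35.9952 W
  W_ref = 1e-12 W
Formula: SWL = 10 * log10(W / W_ref)
Compute ratio: W / W_ref = 35995200000000
Compute log10: log10(35995200000000) = 13.556245
Multiply: SWL = 10 * 13.556245 = 135.56

135.56 dB


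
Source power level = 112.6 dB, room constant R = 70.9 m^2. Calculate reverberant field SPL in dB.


Given values:
  Lw = 112.6 dB, R = 70.9 m^2
Formula: SPL = Lw + 10 * log10(4 / R)
Compute 4 / R = 4 / 70.9 = 0.056417
Compute 10 * log10(0.056417) = -12.4859
SPL = 112.6 + (-12.4859) = 100.11

100.11 dB


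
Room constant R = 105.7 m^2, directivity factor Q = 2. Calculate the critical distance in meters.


Given values:
  R = 105.7 m^2, Q = 2
Formula: d_c = 0.141 * sqrt(Q * R)
Compute Q * R = 2 * 105.7 = 211.4
Compute sqrt(211.4) = 14.5396
d_c = 0.141 * 14.5396 = 2.05

2.05 m


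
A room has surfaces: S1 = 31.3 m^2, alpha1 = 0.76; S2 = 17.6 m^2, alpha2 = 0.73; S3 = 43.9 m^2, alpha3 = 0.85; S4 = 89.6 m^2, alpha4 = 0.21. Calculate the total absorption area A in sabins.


Given surfaces:
  Surface 1: 31.3 * 0.76 = 23.788
  Surface 2: 17.6 * 0.73 = 12.848
  Surface 3: 43.9 * 0.85 = 37.315
  Surface 4: 89.6 * 0.21 = 18.816
Formula: A = sum(Si * alpha_i)
A = 23.788 + 12.848 + 37.315 + 18.816
A = 92.77

92.77 sabins


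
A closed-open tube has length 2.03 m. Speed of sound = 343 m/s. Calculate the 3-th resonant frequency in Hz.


Given values:
  Tube type: closed-open, L = 2.03 m, c = 343 m/s, n = 3
Formula: f_n = (2n - 1) * c / (4 * L)
Compute 2n - 1 = 2*3 - 1 = 5
Compute 4 * L = 4 * 2.03 = 8.12
f = 5 * 343 / 8.12
f = 211.21

211.21 Hz


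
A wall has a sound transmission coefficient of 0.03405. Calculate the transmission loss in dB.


Given values:
  tau = 0.03405
Formula: TL = 10 * log10(1 / tau)
Compute 1 / tau = 1 / 0.03405 = 29.3686
Compute log10(29.3686) = 1.467883
TL = 10 * 1.467883 = 14.68

14.68 dB


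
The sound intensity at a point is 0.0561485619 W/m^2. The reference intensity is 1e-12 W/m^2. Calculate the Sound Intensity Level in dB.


Given values:
  I = 0.0561485619 W/m^2
  I_ref = 1e-12 W/m^2
Formula: SIL = 10 * log10(I / I_ref)
Compute ratio: I / I_ref = 56148561900
Compute log10: log10(56148561900) = 10.749339
Multiply: SIL = 10 * 10.749339 = 107.49

107.49 dB


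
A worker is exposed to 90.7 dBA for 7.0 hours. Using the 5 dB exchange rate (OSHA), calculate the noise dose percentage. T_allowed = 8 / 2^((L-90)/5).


Given values:
  L = 90.7 dBA, T = 7.0 hours
Formula: T_allowed = 8 / 2^((L - 90) / 5)
Compute exponent: (90.7 - 90) / 5 = 0.14
Compute 2^(0.14) = 1.101905
T_allowed = 8 / 1.101905 = 7.260154 hours
Dose = (T / T_allowed) * 100
Dose = (7.0 / 7.260154) * 100 = 96.42

96.42 %


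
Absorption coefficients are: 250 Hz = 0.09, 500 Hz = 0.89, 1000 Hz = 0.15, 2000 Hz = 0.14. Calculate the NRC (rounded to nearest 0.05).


Given values:
  a_250 = 0.09, a_500 = 0.89
  a_1000 = 0.15, a_2000 = 0.14
Formula: NRC = (a250 + a500 + a1000 + a2000) / 4
Sum = 0.09 + 0.89 + 0.15 + 0.14 = 1.27
NRC = 1.27 / 4 = 0.3175
Rounded to nearest 0.05: 0.3

0.3


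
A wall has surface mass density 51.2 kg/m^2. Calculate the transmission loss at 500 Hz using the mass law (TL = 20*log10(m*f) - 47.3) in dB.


Given values:
  m = 51.2 kg/m^2, f = 500 Hz
Formula: TL = 20 * log10(m * f) - 47.3
Compute m * f = 51.2 * 500 = 25600.0
Compute log10(25600.0) = 4.40824
Compute 20 * 4.40824 = 88.1648
TL = 88.1648 - 47.3 = 40.86

40.86 dB


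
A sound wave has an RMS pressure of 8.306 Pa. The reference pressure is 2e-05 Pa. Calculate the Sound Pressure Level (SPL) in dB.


Given values:
  p = 8.306 Pa
  p_ref = 2e-05 Pa
Formula: SPL = 20 * log10(p / p_ref)
Compute ratio: p / p_ref = 8.306 / 2e-05 = 415300
Compute log10: log10(415300) = 5.618362
Multiply: SPL = 20 * 5.618362 = 112.37

112.37 dB


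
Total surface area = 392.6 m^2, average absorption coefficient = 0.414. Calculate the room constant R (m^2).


Given values:
  S = 392.6 m^2, alpha = 0.414
Formula: R = S * alpha / (1 - alpha)
Numerator: 392.6 * 0.414 = 162.5364
Denominator: 1 - 0.414 = 0.586
R = 162.5364 / 0.586 = 277.37

277.37 m^2


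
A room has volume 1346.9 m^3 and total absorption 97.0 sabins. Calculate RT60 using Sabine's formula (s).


Given values:
  V = 1346.9 m^3
  A = 97.0 sabins
Formula: RT60 = 0.161 * V / A
Numerator: 0.161 * 1346.9 = 216.8509
RT60 = 216.8509 / 97.0 = 2.236

2.236 s


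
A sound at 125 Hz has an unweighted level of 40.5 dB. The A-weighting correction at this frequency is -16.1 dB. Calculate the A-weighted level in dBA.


Given values:
  SPL = 40.5 dB
  A-weighting at 125 Hz = -16.1 dB
Formula: L_A = SPL + A_weight
L_A = 40.5 + (-16.1)
L_A = 24.4

24.4 dBA


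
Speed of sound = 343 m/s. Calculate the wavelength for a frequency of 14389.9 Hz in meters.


Given values:
  c = 343 m/s, f = 14389.9 Hz
Formula: lambda = c / f
lambda = 343 / 14389.9
lambda = 0.0238

0.0238 m


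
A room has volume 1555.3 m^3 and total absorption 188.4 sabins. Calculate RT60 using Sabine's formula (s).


Given values:
  V = 1555.3 m^3
  A = 188.4 sabins
Formula: RT60 = 0.161 * V / A
Numerator: 0.161 * 1555.3 = 250.4033
RT60 = 250.4033 / 188.4 = 1.329

1.329 s


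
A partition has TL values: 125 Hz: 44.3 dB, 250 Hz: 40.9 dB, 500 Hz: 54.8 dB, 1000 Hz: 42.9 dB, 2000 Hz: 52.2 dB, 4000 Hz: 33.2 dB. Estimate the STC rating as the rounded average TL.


Given TL values at each frequency:
  125 Hz: 44.3 dB
  250 Hz: 40.9 dB
  500 Hz: 54.8 dB
  1000 Hz: 42.9 dB
  2000 Hz: 52.2 dB
  4000 Hz: 33.2 dB
Formula: STC ~ round(average of TL values)
Sum = 44.3 + 40.9 + 54.8 + 42.9 + 52.2 + 33.2 = 268.3
Average = 268.3 / 6 = 44.72
Rounded: 45

45


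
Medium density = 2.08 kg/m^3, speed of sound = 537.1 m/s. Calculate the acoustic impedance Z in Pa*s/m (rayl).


Given values:
  rho = 2.08 kg/m^3
  c = 537.1 m/s
Formula: Z = rho * c
Z = 2.08 * 537.1
Z = 1117.17

1117.17 rayl


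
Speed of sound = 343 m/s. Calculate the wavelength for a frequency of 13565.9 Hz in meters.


Given values:
  c = 343 m/s, f = 13565.9 Hz
Formula: lambda = c / f
lambda = 343 / 13565.9
lambda = 0.0253

0.0253 m


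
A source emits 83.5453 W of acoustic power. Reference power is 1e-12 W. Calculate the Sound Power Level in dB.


Given values:
  W = 83.5453 W
  W_ref = 1e-12 W
Formula: SWL = 10 * log10(W / W_ref)
Compute ratio: W / W_ref = 83545300000000
Compute log10: log10(83545300000000) = 13.921922
Multiply: SWL = 10 * 13.921922 = 139.22

139.22 dB


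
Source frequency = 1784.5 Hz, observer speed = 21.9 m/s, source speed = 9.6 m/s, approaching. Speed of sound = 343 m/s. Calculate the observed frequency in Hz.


Given values:
  f_s = 1784.5 Hz, v_o = 21.9 m/s, v_s = 9.6 m/s
  Direction: approaching
Formula: f_o = f_s * (c + v_o) / (c - v_s)
Numerator: c + v_o = 343 + 21.9 = 364.9
Denominator: c - v_s = 343 - 9.6 = 333.4
f_o = 1784.5 * 364.9 / 333.4 = 1953.1

1953.1 Hz


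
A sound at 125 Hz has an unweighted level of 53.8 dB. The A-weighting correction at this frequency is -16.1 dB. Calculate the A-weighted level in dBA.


Given values:
  SPL = 53.8 dB
  A-weighting at 125 Hz = -16.1 dB
Formula: L_A = SPL + A_weight
L_A = 53.8 + (-16.1)
L_A = 37.7

37.7 dBA


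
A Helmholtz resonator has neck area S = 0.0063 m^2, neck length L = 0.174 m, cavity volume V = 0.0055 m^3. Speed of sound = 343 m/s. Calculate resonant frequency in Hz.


Given values:
  S = 0.0063 m^2, L = 0.174 m, V = 0.0055 m^3, c = 343 m/s
Formula: f = (c / (2*pi)) * sqrt(S / (V * L))
Compute V * L = 0.0055 * 0.174 = 0.000957
Compute S / (V * L) = 0.0063 / 0.000957 = 6.5831
Compute sqrt(6.5831) = 2.565755
Compute c / (2*pi) = 343 / 6.283185 = 54.590148
f = 54.590148 * 2.565755 = 140.06

140.06 Hz


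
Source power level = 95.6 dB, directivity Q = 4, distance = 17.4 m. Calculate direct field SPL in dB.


Given values:
  Lw = 95.6 dB, Q = 4, r = 17.4 m
Formula: SPL = Lw + 10 * log10(Q / (4 * pi * r^2))
Compute 4 * pi * r^2 = 4 * pi * 17.4^2 = 3804.5944
Compute Q / denom = 4 / 3804.5944 = 0.00105136
Compute 10 * log10(0.00105136) = -29.7825
SPL = 95.6 + (-29.7825) = 65.82

65.82 dB


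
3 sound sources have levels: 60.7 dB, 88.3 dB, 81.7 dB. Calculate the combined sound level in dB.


Formula: L_total = 10 * log10( sum(10^(Li/10)) )
  Source 1: 10^(60.7/10) = 1174897.5549
  Source 2: 10^(88.3/10) = 676082975.392
  Source 3: 10^(81.7/10) = 147910838.8168
Sum of linear values = 825168711.7637
L_total = 10 * log10(825168711.7637) = 89.17

89.17 dB


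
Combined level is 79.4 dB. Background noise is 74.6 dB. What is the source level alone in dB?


Given values:
  L_total = 79.4 dB, L_bg = 74.6 dB
Formula: L_source = 10 * log10(10^(L_total/10) - 10^(L_bg/10))
Convert to linear:
  10^(79.4/10) = 87096358.9956
  10^(74.6/10) = 28840315.0313
Difference: 87096358.9956 - 28840315.0313 = 58256043.9643
L_source = 10 * log10(58256043.9643) = 77.65

77.65 dB


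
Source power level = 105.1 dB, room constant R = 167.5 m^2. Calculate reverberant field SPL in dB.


Given values:
  Lw = 105.1 dB, R = 167.5 m^2
Formula: SPL = Lw + 10 * log10(4 / R)
Compute 4 / R = 4 / 167.5 = 0.023881
Compute 10 * log10(0.023881) = -16.2195
SPL = 105.1 + (-16.2195) = 88.88

88.88 dB


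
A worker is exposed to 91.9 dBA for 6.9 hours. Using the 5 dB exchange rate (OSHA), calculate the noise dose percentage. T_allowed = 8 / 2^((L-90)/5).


Given values:
  L = 91.9 dBA, T = 6.9 hours
Formula: T_allowed = 8 / 2^((L - 90) / 5)
Compute exponent: (91.9 - 90) / 5 = 0.38
Compute 2^(0.38) = 1.301342
T_allowed = 8 / 1.301342 = 6.1475 hours
Dose = (T / T_allowed) * 100
Dose = (6.9 / 6.1475) * 100 = 112.24

112.24 %


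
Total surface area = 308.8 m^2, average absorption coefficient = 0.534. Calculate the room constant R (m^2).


Given values:
  S = 308.8 m^2, alpha = 0.534
Formula: R = S * alpha / (1 - alpha)
Numerator: 308.8 * 0.534 = 164.8992
Denominator: 1 - 0.534 = 0.466
R = 164.8992 / 0.466 = 353.86

353.86 m^2


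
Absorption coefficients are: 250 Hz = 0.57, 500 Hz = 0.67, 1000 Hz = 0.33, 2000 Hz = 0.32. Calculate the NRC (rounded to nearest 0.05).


Given values:
  a_250 = 0.57, a_500 = 0.67
  a_1000 = 0.33, a_2000 = 0.32
Formula: NRC = (a250 + a500 + a1000 + a2000) / 4
Sum = 0.57 + 0.67 + 0.33 + 0.32 = 1.89
NRC = 1.89 / 4 = 0.4725
Rounded to nearest 0.05: 0.45

0.45


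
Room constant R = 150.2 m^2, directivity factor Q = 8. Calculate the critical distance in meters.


Given values:
  R = 150.2 m^2, Q = 8
Formula: d_c = 0.141 * sqrt(Q * R)
Compute Q * R = 8 * 150.2 = 1201.6
Compute sqrt(1201.6) = 34.6641
d_c = 0.141 * 34.6641 = 4.888

4.888 m


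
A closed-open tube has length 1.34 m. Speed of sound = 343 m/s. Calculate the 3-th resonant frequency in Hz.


Given values:
  Tube type: closed-open, L = 1.34 m, c = 343 m/s, n = 3
Formula: f_n = (2n - 1) * c / (4 * L)
Compute 2n - 1 = 2*3 - 1 = 5
Compute 4 * L = 4 * 1.34 = 5.36
f = 5 * 343 / 5.36
f = 319.96

319.96 Hz


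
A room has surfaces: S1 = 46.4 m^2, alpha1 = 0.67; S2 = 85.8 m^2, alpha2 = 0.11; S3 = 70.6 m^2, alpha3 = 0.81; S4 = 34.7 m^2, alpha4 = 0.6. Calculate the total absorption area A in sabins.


Given surfaces:
  Surface 1: 46.4 * 0.67 = 31.088
  Surface 2: 85.8 * 0.11 = 9.438
  Surface 3: 70.6 * 0.81 = 57.186
  Surface 4: 34.7 * 0.6 = 20.82
Formula: A = sum(Si * alpha_i)
A = 31.088 + 9.438 + 57.186 + 20.82
A = 118.53

118.53 sabins


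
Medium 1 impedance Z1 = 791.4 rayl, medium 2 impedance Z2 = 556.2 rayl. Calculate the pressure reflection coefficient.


Given values:
  Z1 = 791.4 rayl, Z2 = 556.2 rayl
Formula: R = (Z2 - Z1) / (Z2 + Z1)
Numerator: Z2 - Z1 = 556.2 - 791.4 = -235.2
Denominator: Z2 + Z1 = 556.2 + 791.4 = 1347.6
R = -235.2 / 1347.6 = -0.1745

-0.1745


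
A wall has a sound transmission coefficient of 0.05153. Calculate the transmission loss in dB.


Given values:
  tau = 0.05153
Formula: TL = 10 * log10(1 / tau)
Compute 1 / tau = 1 / 0.05153 = 19.4062
Compute log10(19.4062) = 1.287941
TL = 10 * 1.287941 = 12.88

12.88 dB


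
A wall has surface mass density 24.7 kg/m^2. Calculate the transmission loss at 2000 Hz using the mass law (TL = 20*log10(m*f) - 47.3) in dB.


Given values:
  m = 24.7 kg/m^2, f = 2000 Hz
Formula: TL = 20 * log10(m * f) - 47.3
Compute m * f = 24.7 * 2000 = 49400.0
Compute log10(49400.0) = 4.693727
Compute 20 * 4.693727 = 93.8745
TL = 93.8745 - 47.3 = 46.57

46.57 dB


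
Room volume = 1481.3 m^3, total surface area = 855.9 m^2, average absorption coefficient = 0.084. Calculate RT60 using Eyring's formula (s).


Given values:
  V = 1481.3 m^3, S = 855.9 m^2, alpha = 0.084
Formula: RT60 = 0.161 * V / (-S * ln(1 - alpha))
Compute ln(1 - 0.084) = ln(0.916) = -0.087739
Denominator: -855.9 * -0.087739 = 75.0958
Numerator: 0.161 * 1481.3 = 238.4893
RT60 = 238.4893 / 75.0958 = 3.176

3.176 s


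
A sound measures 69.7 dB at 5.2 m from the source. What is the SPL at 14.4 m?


Given values:
  SPL1 = 69.7 dB, r1 = 5.2 m, r2 = 14.4 m
Formula: SPL2 = SPL1 - 20 * log10(r2 / r1)
Compute ratio: r2 / r1 = 14.4 / 5.2 = 2.7692
Compute log10: log10(2.7692) = 0.442354
Compute drop: 20 * 0.442354 = 8.8471
SPL2 = 69.7 - 8.8471 = 60.85

60.85 dB


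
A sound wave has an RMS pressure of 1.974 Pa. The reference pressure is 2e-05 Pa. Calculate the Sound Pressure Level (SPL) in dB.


Given values:
  p = 1.974 Pa
  p_ref = 2e-05 Pa
Formula: SPL = 20 * log10(p / p_ref)
Compute ratio: p / p_ref = 1.974 / 2e-05 = 98700
Compute log10: log10(98700) = 4.994317
Multiply: SPL = 20 * 4.994317 = 99.89

99.89 dB


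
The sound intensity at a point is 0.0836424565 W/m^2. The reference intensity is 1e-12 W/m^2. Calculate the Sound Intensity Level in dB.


Given values:
  I = 0.0836424565 W/m^2
  I_ref = 1e-12 W/m^2
Formula: SIL = 10 * log10(I / I_ref)
Compute ratio: I / I_ref = 83642456500
Compute log10: log10(83642456500) = 10.922427
Multiply: SIL = 10 * 10.922427 = 109.22

109.22 dB


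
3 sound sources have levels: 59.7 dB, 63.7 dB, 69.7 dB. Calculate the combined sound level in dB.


Formula: L_total = 10 * log10( sum(10^(Li/10)) )
  Source 1: 10^(59.7/10) = 933254.3008
  Source 2: 10^(63.7/10) = 2344228.8153
  Source 3: 10^(69.7/10) = 9332543.008
Sum of linear values = 12610026.1241
L_total = 10 * log10(12610026.1241) = 71.01

71.01 dB


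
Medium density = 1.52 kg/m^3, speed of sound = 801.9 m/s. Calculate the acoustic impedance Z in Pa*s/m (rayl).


Given values:
  rho = 1.52 kg/m^3
  c = 801.9 m/s
Formula: Z = rho * c
Z = 1.52 * 801.9
Z = 1218.89

1218.89 rayl


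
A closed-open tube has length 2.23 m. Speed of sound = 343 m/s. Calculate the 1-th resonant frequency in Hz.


Given values:
  Tube type: closed-open, L = 2.23 m, c = 343 m/s, n = 1
Formula: f_n = (2n - 1) * c / (4 * L)
Compute 2n - 1 = 2*1 - 1 = 1
Compute 4 * L = 4 * 2.23 = 8.92
f = 1 * 343 / 8.92
f = 38.45

38.45 Hz


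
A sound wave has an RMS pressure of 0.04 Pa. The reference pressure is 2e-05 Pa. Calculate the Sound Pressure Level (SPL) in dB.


Given values:
  p = 0.04 Pa
  p_ref = 2e-05 Pa
Formula: SPL = 20 * log10(p / p_ref)
Compute ratio: p / p_ref = 0.04 / 2e-05 = 2000
Compute log10: log10(2000) = 3.30103
Multiply: SPL = 20 * 3.30103 = 66.02

66.02 dB


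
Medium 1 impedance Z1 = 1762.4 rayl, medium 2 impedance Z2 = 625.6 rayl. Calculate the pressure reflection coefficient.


Given values:
  Z1 = 1762.4 rayl, Z2 = 625.6 rayl
Formula: R = (Z2 - Z1) / (Z2 + Z1)
Numerator: Z2 - Z1 = 625.6 - 1762.4 = -1136.8
Denominator: Z2 + Z1 = 625.6 + 1762.4 = 2388.0
R = -1136.8 / 2388.0 = -0.476

-0.476


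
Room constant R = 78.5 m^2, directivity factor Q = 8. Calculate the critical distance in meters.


Given values:
  R = 78.5 m^2, Q = 8
Formula: d_c = 0.141 * sqrt(Q * R)
Compute Q * R = 8 * 78.5 = 628.0
Compute sqrt(628.0) = 25.0599
d_c = 0.141 * 25.0599 = 3.533

3.533 m


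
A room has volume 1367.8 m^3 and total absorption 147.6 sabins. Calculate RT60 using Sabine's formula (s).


Given values:
  V = 1367.8 m^3
  A = 147.6 sabins
Formula: RT60 = 0.161 * V / A
Numerator: 0.161 * 1367.8 = 220.2158
RT60 = 220.2158 / 147.6 = 1.492

1.492 s


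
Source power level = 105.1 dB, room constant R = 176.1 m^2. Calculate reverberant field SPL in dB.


Given values:
  Lw = 105.1 dB, R = 176.1 m^2
Formula: SPL = Lw + 10 * log10(4 / R)
Compute 4 / R = 4 / 176.1 = 0.022714
Compute 10 * log10(0.022714) = -16.4371
SPL = 105.1 + (-16.4371) = 88.66

88.66 dB


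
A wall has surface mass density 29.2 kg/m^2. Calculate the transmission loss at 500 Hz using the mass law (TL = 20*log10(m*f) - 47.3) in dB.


Given values:
  m = 29.2 kg/m^2, f = 500 Hz
Formula: TL = 20 * log10(m * f) - 47.3
Compute m * f = 29.2 * 500 = 14600.0
Compute log10(14600.0) = 4.164353
Compute 20 * 4.164353 = 83.2871
TL = 83.2871 - 47.3 = 35.99

35.99 dB


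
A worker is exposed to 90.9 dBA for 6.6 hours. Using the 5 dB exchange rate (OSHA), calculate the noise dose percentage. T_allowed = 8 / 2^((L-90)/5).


Given values:
  L = 90.9 dBA, T = 6.6 hours
Formula: T_allowed = 8 / 2^((L - 90) / 5)
Compute exponent: (90.9 - 90) / 5 = 0.18
Compute 2^(0.18) = 1.132884
T_allowed = 8 / 1.132884 = 7.061623 hours
Dose = (T / T_allowed) * 100
Dose = (6.6 / 7.061623) * 100 = 93.46

93.46 %


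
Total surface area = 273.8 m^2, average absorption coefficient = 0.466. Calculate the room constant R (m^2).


Given values:
  S = 273.8 m^2, alpha = 0.466
Formula: R = S * alpha / (1 - alpha)
Numerator: 273.8 * 0.466 = 127.5908
Denominator: 1 - 0.466 = 0.534
R = 127.5908 / 0.534 = 238.93

238.93 m^2


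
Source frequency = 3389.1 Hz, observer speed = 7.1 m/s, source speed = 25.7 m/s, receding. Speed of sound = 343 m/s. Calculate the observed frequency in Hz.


Given values:
  f_s = 3389.1 Hz, v_o = 7.1 m/s, v_s = 25.7 m/s
  Direction: receding
Formula: f_o = f_s * (c - v_o) / (c + v_s)
Numerator: c - v_o = 343 - 7.1 = 335.9
Denominator: c + v_s = 343 + 25.7 = 368.7
f_o = 3389.1 * 335.9 / 368.7 = 3087.6

3087.6 Hz


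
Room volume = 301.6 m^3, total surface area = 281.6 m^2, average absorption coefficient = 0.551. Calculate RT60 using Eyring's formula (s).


Given values:
  V = 301.6 m^3, S = 281.6 m^2, alpha = 0.551
Formula: RT60 = 0.161 * V / (-S * ln(1 - alpha))
Compute ln(1 - 0.551) = ln(0.449) = -0.800732
Denominator: -281.6 * -0.800732 = 225.4861
Numerator: 0.161 * 301.6 = 48.5576
RT60 = 48.5576 / 225.4861 = 0.215

0.215 s


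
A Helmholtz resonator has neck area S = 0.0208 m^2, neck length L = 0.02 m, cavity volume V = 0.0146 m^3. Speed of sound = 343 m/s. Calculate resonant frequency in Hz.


Given values:
  S = 0.0208 m^2, L = 0.02 m, V = 0.0146 m^3, c = 343 m/s
Formula: f = (c / (2*pi)) * sqrt(S / (V * L))
Compute V * L = 0.0146 * 0.02 = 0.000292
Compute S / (V * L) = 0.0208 / 0.000292 = 71.2329
Compute sqrt(71.2329) = 8.439959
Compute c / (2*pi) = 343 / 6.283185 = 54.590148
f = 54.590148 * 8.439959 = 460.74

460.74 Hz


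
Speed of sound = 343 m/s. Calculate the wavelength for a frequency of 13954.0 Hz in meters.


Given values:
  c = 343 m/s, f = 13954.0 Hz
Formula: lambda = c / f
lambda = 343 / 13954.0
lambda = 0.0246

0.0246 m


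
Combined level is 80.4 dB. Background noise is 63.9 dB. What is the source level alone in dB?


Given values:
  L_total = 80.4 dB, L_bg = 63.9 dB
Formula: L_source = 10 * log10(10^(L_total/10) - 10^(L_bg/10))
Convert to linear:
  10^(80.4/10) = 109647819.6143
  10^(63.9/10) = 2454708.9157
Difference: 109647819.6143 - 2454708.9157 = 107193110.6986
L_source = 10 * log10(107193110.6986) = 80.3

80.3 dB


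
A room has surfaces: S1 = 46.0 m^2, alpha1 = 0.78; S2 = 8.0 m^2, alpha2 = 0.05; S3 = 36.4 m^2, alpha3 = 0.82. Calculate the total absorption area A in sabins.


Given surfaces:
  Surface 1: 46.0 * 0.78 = 35.88
  Surface 2: 8.0 * 0.05 = 0.4
  Surface 3: 36.4 * 0.82 = 29.848
Formula: A = sum(Si * alpha_i)
A = 35.88 + 0.4 + 29.848
A = 66.13

66.13 sabins


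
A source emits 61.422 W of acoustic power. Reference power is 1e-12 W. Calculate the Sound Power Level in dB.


Given values:
  W = 61.422 W
  W_ref = 1e-12 W
Formula: SWL = 10 * log10(W / W_ref)
Compute ratio: W / W_ref = 61422000000000
Compute log10: log10(61422000000000) = 13.788324
Multiply: SWL = 10 * 13.788324 = 137.88

137.88 dB


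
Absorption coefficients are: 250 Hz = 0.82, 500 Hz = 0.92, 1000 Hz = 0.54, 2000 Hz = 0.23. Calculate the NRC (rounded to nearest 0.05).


Given values:
  a_250 = 0.82, a_500 = 0.92
  a_1000 = 0.54, a_2000 = 0.23
Formula: NRC = (a250 + a500 + a1000 + a2000) / 4
Sum = 0.82 + 0.92 + 0.54 + 0.23 = 2.51
NRC = 2.51 / 4 = 0.6275
Rounded to nearest 0.05: 0.65

0.65


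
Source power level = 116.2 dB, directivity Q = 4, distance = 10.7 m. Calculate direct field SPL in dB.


Given values:
  Lw = 116.2 dB, Q = 4, r = 10.7 m
Formula: SPL = Lw + 10 * log10(Q / (4 * pi * r^2))
Compute 4 * pi * r^2 = 4 * pi * 10.7^2 = 1438.7238
Compute Q / denom = 4 / 1438.7238 = 0.00278024
Compute 10 * log10(0.00278024) = -25.5592
SPL = 116.2 + (-25.5592) = 90.64

90.64 dB


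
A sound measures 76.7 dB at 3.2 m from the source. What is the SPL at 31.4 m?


Given values:
  SPL1 = 76.7 dB, r1 = 3.2 m, r2 = 31.4 m
Formula: SPL2 = SPL1 - 20 * log10(r2 / r1)
Compute ratio: r2 / r1 = 31.4 / 3.2 = 9.8125
Compute log10: log10(9.8125) = 0.99178
Compute drop: 20 * 0.99178 = 19.8356
SPL2 = 76.7 - 19.8356 = 56.86

56.86 dB


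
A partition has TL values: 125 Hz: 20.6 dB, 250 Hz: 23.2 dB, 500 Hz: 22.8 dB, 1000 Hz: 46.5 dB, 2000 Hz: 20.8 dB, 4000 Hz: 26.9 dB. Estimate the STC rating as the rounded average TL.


Given TL values at each frequency:
  125 Hz: 20.6 dB
  250 Hz: 23.2 dB
  500 Hz: 22.8 dB
  1000 Hz: 46.5 dB
  2000 Hz: 20.8 dB
  4000 Hz: 26.9 dB
Formula: STC ~ round(average of TL values)
Sum = 20.6 + 23.2 + 22.8 + 46.5 + 20.8 + 26.9 = 160.8
Average = 160.8 / 6 = 26.8
Rounded: 27

27


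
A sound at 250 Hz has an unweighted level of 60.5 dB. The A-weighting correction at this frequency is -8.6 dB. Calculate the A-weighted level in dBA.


Given values:
  SPL = 60.5 dB
  A-weighting at 250 Hz = -8.6 dB
Formula: L_A = SPL + A_weight
L_A = 60.5 + (-8.6)
L_A = 51.9

51.9 dBA


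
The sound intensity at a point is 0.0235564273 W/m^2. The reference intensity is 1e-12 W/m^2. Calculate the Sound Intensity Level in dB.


Given values:
  I = 0.0235564273 W/m^2
  I_ref = 1e-12 W/m^2
Formula: SIL = 10 * log10(I / I_ref)
Compute ratio: I / I_ref = 23556427300
Compute log10: log10(23556427300) = 10.372109
Multiply: SIL = 10 * 10.372109 = 103.72

103.72 dB


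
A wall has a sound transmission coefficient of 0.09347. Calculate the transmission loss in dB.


Given values:
  tau = 0.09347
Formula: TL = 10 * log10(1 / tau)
Compute 1 / tau = 1 / 0.09347 = 10.6986
Compute log10(10.6986) = 1.029327
TL = 10 * 1.029327 = 10.29

10.29 dB


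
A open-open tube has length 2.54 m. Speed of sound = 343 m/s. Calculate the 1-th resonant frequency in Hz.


Given values:
  Tube type: open-open, L = 2.54 m, c = 343 m/s, n = 1
Formula: f_n = n * c / (2 * L)
Compute 2 * L = 2 * 2.54 = 5.08
f = 1 * 343 / 5.08
f = 67.52

67.52 Hz


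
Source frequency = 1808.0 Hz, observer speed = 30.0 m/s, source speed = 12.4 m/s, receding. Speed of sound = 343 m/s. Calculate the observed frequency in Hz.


Given values:
  f_s = 1808.0 Hz, v_o = 30.0 m/s, v_s = 12.4 m/s
  Direction: receding
Formula: f_o = f_s * (c - v_o) / (c + v_s)
Numerator: c - v_o = 343 - 30.0 = 313.0
Denominator: c + v_s = 343 + 12.4 = 355.4
f_o = 1808.0 * 313.0 / 355.4 = 1592.3

1592.3 Hz


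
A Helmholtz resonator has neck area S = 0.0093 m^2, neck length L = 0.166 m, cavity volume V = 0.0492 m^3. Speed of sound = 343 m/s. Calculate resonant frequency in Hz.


Given values:
  S = 0.0093 m^2, L = 0.166 m, V = 0.0492 m^3, c = 343 m/s
Formula: f = (c / (2*pi)) * sqrt(S / (V * L))
Compute V * L = 0.0492 * 0.166 = 0.0081672
Compute S / (V * L) = 0.0093 / 0.0081672 = 1.1387
Compute sqrt(1.1387) = 1.067099
Compute c / (2*pi) = 343 / 6.283185 = 54.590148
f = 54.590148 * 1.067099 = 58.25

58.25 Hz


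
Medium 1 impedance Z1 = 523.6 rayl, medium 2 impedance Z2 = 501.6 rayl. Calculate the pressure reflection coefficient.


Given values:
  Z1 = 523.6 rayl, Z2 = 501.6 rayl
Formula: R = (Z2 - Z1) / (Z2 + Z1)
Numerator: Z2 - Z1 = 501.6 - 523.6 = -22.0
Denominator: Z2 + Z1 = 501.6 + 523.6 = 1025.2
R = -22.0 / 1025.2 = -0.0215

-0.0215


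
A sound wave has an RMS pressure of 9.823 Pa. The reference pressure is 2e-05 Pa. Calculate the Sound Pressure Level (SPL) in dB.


Given values:
  p = 9.823 Pa
  p_ref = 2e-05 Pa
Formula: SPL = 20 * log10(p / p_ref)
Compute ratio: p / p_ref = 9.823 / 2e-05 = 491150
Compute log10: log10(491150) = 5.691214
Multiply: SPL = 20 * 5.691214 = 113.82

113.82 dB


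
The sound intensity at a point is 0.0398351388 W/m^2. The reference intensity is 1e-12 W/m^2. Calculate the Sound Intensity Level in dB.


Given values:
  I = 0.0398351388 W/m^2
  I_ref = 1e-12 W/m^2
Formula: SIL = 10 * log10(I / I_ref)
Compute ratio: I / I_ref = 39835138800
Compute log10: log10(39835138800) = 10.600266
Multiply: SIL = 10 * 10.600266 = 106.0

106.0 dB


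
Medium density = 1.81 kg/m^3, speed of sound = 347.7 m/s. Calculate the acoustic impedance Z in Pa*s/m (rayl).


Given values:
  rho = 1.81 kg/m^3
  c = 347.7 m/s
Formula: Z = rho * c
Z = 1.81 * 347.7
Z = 629.34

629.34 rayl


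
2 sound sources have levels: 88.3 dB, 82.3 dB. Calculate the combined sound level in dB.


Formula: L_total = 10 * log10( sum(10^(Li/10)) )
  Source 1: 10^(88.3/10) = 676082975.392
  Source 2: 10^(82.3/10) = 169824365.2462
Sum of linear values = 845907340.6382
L_total = 10 * log10(845907340.6382) = 89.27

89.27 dB


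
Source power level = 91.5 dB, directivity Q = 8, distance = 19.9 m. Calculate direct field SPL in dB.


Given values:
  Lw = 91.5 dB, Q = 8, r = 19.9 m
Formula: SPL = Lw + 10 * log10(Q / (4 * pi * r^2))
Compute 4 * pi * r^2 = 4 * pi * 19.9^2 = 4976.4084
Compute Q / denom = 8 / 4976.4084 = 0.00160759
Compute 10 * log10(0.00160759) = -27.9382
SPL = 91.5 + (-27.9382) = 63.56

63.56 dB


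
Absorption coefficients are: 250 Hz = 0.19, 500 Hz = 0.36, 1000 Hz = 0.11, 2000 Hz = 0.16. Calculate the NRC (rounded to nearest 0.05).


Given values:
  a_250 = 0.19, a_500 = 0.36
  a_1000 = 0.11, a_2000 = 0.16
Formula: NRC = (a250 + a500 + a1000 + a2000) / 4
Sum = 0.19 + 0.36 + 0.11 + 0.16 = 0.82
NRC = 0.82 / 4 = 0.205
Rounded to nearest 0.05: 0.2

0.2


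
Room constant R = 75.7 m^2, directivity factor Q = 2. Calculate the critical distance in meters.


Given values:
  R = 75.7 m^2, Q = 2
Formula: d_c = 0.141 * sqrt(Q * R)
Compute Q * R = 2 * 75.7 = 151.4
Compute sqrt(151.4) = 12.3045
d_c = 0.141 * 12.3045 = 1.735

1.735 m


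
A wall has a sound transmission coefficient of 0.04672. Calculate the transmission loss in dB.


Given values:
  tau = 0.04672
Formula: TL = 10 * log10(1 / tau)
Compute 1 / tau = 1 / 0.04672 = 21.4041
Compute log10(21.4041) = 1.330497
TL = 10 * 1.330497 = 13.3

13.3 dB


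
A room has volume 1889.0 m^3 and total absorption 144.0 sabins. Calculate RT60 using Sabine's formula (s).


Given values:
  V = 1889.0 m^3
  A = 144.0 sabins
Formula: RT60 = 0.161 * V / A
Numerator: 0.161 * 1889.0 = 304.129
RT60 = 304.129 / 144.0 = 2.112

2.112 s


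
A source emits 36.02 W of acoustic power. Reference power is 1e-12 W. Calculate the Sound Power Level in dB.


Given values:
  W = 36.02 W
  W_ref = 1e-12 W
Formula: SWL = 10 * log10(W / W_ref)
Compute ratio: W / W_ref = 36020000000000
Compute log10: log10(36020000000000) = 13.556544
Multiply: SWL = 10 * 13.556544 = 135.57

135.57 dB


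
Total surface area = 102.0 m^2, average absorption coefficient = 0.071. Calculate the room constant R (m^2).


Given values:
  S = 102.0 m^2, alpha = 0.071
Formula: R = S * alpha / (1 - alpha)
Numerator: 102.0 * 0.071 = 7.242
Denominator: 1 - 0.071 = 0.929
R = 7.242 / 0.929 = 7.8

7.8 m^2


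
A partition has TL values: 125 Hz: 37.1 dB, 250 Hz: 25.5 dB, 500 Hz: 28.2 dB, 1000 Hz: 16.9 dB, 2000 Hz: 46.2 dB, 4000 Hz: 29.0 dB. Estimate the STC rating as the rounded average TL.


Given TL values at each frequency:
  125 Hz: 37.1 dB
  250 Hz: 25.5 dB
  500 Hz: 28.2 dB
  1000 Hz: 16.9 dB
  2000 Hz: 46.2 dB
  4000 Hz: 29.0 dB
Formula: STC ~ round(average of TL values)
Sum = 37.1 + 25.5 + 28.2 + 16.9 + 46.2 + 29.0 = 182.9
Average = 182.9 / 6 = 30.48
Rounded: 30

30


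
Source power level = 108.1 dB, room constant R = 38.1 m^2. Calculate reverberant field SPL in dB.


Given values:
  Lw = 108.1 dB, R = 38.1 m^2
Formula: SPL = Lw + 10 * log10(4 / R)
Compute 4 / R = 4 / 38.1 = 0.104987
Compute 10 * log10(0.104987) = -9.7886
SPL = 108.1 + (-9.7886) = 98.31

98.31 dB


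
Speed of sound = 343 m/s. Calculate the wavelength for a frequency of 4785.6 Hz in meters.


Given values:
  c = 343 m/s, f = 4785.6 Hz
Formula: lambda = c / f
lambda = 343 / 4785.6
lambda = 0.0717

0.0717 m


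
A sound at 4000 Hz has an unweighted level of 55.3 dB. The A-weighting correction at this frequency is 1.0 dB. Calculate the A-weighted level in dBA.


Given values:
  SPL = 55.3 dB
  A-weighting at 4000 Hz = 1.0 dB
Formula: L_A = SPL + A_weight
L_A = 55.3 + (1.0)
L_A = 56.3

56.3 dBA


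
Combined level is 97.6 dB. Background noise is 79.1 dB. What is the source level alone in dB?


Given values:
  L_total = 97.6 dB, L_bg = 79.1 dB
Formula: L_source = 10 * log10(10^(L_total/10) - 10^(L_bg/10))
Convert to linear:
  10^(97.6/10) = 5754399373.3716
  10^(79.1/10) = 81283051.6164
Difference: 5754399373.3716 - 81283051.6164 = 5673116321.7552
L_source = 10 * log10(5673116321.7552) = 97.54

97.54 dB


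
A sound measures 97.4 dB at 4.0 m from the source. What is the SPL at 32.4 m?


Given values:
  SPL1 = 97.4 dB, r1 = 4.0 m, r2 = 32.4 m
Formula: SPL2 = SPL1 - 20 * log10(r2 / r1)
Compute ratio: r2 / r1 = 32.4 / 4.0 = 8.1
Compute log10: log10(8.1) = 0.908485
Compute drop: 20 * 0.908485 = 18.1697
SPL2 = 97.4 - 18.1697 = 79.23

79.23 dB


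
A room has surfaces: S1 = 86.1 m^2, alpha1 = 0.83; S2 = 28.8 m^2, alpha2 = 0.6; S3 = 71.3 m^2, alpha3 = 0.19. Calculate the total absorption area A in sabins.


Given surfaces:
  Surface 1: 86.1 * 0.83 = 71.463
  Surface 2: 28.8 * 0.6 = 17.28
  Surface 3: 71.3 * 0.19 = 13.547
Formula: A = sum(Si * alpha_i)
A = 71.463 + 17.28 + 13.547
A = 102.29

102.29 sabins


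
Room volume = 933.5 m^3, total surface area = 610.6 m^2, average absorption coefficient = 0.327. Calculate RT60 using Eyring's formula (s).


Given values:
  V = 933.5 m^3, S = 610.6 m^2, alpha = 0.327
Formula: RT60 = 0.161 * V / (-S * ln(1 - alpha))
Compute ln(1 - 0.327) = ln(0.673) = -0.39601
Denominator: -610.6 * -0.39601 = 241.8037
Numerator: 0.161 * 933.5 = 150.2935
RT60 = 150.2935 / 241.8037 = 0.622

0.622 s


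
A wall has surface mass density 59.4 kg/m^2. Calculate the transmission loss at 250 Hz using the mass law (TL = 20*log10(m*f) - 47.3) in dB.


Given values:
  m = 59.4 kg/m^2, f = 250 Hz
Formula: TL = 20 * log10(m * f) - 47.3
Compute m * f = 59.4 * 250 = 14850.0
Compute log10(14850.0) = 4.171726
Compute 20 * 4.171726 = 83.4345
TL = 83.4345 - 47.3 = 36.13

36.13 dB


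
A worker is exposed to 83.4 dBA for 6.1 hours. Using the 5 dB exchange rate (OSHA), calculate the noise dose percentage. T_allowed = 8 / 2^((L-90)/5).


Given values:
  L = 83.4 dBA, T = 6.1 hours
Formula: T_allowed = 8 / 2^((L - 90) / 5)
Compute exponent: (83.4 - 90) / 5 = -1.32
Compute 2^(-1.32) = 0.400535
T_allowed = 8 / 0.400535 = 19.973286 hours
Dose = (T / T_allowed) * 100
Dose = (6.1 / 19.973286) * 100 = 30.54

30.54 %
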